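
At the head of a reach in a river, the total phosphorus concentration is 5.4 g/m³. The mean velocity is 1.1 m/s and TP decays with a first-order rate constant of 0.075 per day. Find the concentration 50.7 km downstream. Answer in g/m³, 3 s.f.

5.19 g/m³

Travel time t = 50.7 km / 1.1 m/s = 5.07e+04/1.1 = 4.609e+04 s = 0.5335 d.
First-order decay: C = 5.4·exp(−0.075·0.5335) = 5.4·0.9608 = 5.188 g/m³.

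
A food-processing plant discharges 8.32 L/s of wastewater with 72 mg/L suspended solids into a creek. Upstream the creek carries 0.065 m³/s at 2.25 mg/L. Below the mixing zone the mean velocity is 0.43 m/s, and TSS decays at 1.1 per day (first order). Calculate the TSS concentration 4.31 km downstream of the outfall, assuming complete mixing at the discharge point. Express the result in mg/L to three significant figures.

8.32 L/s = 0.00832 m³/s.
After complete mixing, C₀ = (0.00832·72 + 0.065·2.25) / 0.07332 = 10.16 mg/L.
Travel time t = 4310 m / 0.43 m/s = 1.002e+04 s = 0.116 d.
C = 10.16·exp(−1.1·0.116) = 10.16·0.8802 = 8.947 mg/L.

8.95 mg/L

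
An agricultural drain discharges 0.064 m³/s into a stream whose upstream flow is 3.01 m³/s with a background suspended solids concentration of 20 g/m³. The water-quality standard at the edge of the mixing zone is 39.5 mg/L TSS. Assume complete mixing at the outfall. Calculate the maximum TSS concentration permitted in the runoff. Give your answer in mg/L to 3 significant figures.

Mass balance: 39.5·3.074 = 0.064·Cₑ + 3.01·20.
Cₑ = (121.4 − 60.2) / 0.064 = 956.6 mg/L.

957 mg/L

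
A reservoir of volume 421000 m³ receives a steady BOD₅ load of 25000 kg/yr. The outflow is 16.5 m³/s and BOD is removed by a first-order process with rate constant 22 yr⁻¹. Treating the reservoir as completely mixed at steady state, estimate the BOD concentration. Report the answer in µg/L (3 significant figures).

47.2 µg/L

Outflow Q = 16.5 m³/s × 3.156e+07 s/yr = 5.207e+08 m³/yr.
Steady-state CSTR mass balance: W = Q·C + k·V·C, so C = W/(Q + kV).
Q + kV = 5.207e+08 + 22·421000 = 5.3e+08 m³/yr.
C = 25000/5.3e+08 = 4.717e-05 kg/m³ = 0.04717 mg/L = 47.17 µg/L.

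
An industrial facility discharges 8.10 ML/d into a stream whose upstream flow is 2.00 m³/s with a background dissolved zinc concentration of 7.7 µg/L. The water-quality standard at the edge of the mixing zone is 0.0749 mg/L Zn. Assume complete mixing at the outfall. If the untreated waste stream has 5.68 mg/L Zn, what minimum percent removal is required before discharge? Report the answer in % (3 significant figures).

8.10 ML/d = 0.09375 m³/s.
7.7 µg/L = 0.0077 mg/L.
Mass balance: 0.0749·2.094 = 0.09375·Cₑ + 2·0.0077.
Cₑ = (0.1568 − 0.0154) / 0.09375 = 1.509 mg/L.
Required removal = 1 − 1.509/5.68 = 73.44 %.

73.4 %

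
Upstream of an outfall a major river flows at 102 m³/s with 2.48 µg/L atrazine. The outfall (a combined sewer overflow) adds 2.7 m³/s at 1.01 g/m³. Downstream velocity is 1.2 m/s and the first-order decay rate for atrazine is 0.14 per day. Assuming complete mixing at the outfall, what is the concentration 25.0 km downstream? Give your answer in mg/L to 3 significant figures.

2.48 µg/L = 0.00248 mg/L.
After complete mixing, C₀ = (2.7·1.01 + 102·0.00248) / 104.7 = 0.02846 mg/L.
Travel time t = 2.5e+04 m / 1.2 m/s = 2.083e+04 s = 0.2411 d.
C = 0.02846·exp(−0.14·0.2411) = 0.02846·0.9668 = 0.02752 mg/L.

0.0275 mg/L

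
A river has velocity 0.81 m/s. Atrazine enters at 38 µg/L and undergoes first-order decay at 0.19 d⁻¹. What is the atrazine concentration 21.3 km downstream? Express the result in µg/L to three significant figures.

35.9 µg/L

Travel time t = 21.3 km / 0.81 m/s = 2.13e+04/0.81 = 2.63e+04 s = 0.3044 d.
First-order decay: C = 38·exp(−0.19·0.3044) = 38·0.9438 = 35.86 µg/L.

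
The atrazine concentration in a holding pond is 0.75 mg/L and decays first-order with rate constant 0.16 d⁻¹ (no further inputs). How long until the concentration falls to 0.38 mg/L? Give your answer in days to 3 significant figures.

t = ln(C₀/C)/k = ln(0.75/0.38)/0.16 = 0.6799/0.16 = 4.249 d.

4.25 d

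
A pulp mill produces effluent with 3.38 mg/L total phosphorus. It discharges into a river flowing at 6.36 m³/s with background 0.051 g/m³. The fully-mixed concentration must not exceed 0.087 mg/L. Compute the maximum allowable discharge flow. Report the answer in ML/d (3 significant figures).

6.01 ML/d

Mass balance at complete mixing: C_std·(Q_w + Q_r) = Q_w·C_e + Q_r·C_b.
Rearranging, Q_w = Q_r·(C_std − C_b)/(C_e − C_std) = 6.36·(0.087 − 0.051) / (3.38 − 0.087) = 0.06953 m³/s.
= 6.007 ML/d.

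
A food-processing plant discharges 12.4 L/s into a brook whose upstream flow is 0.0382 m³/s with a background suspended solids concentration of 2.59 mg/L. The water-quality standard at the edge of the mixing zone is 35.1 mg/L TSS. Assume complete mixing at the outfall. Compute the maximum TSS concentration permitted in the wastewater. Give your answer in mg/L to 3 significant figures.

135 mg/L

12.4 L/s = 0.0124 m³/s.
Mass balance: 35.1·0.0506 = 0.0124·Cₑ + 0.0382·2.59.
Cₑ = (1.776 − 0.09894) / 0.0124 = 135.3 mg/L.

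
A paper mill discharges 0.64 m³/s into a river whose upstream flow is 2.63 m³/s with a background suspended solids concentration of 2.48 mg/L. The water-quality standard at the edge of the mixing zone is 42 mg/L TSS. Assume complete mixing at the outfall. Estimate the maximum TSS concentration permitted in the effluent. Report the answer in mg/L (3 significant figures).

204 mg/L

Mass balance: 42·3.27 = 0.64·Cₑ + 2.63·2.48.
Cₑ = (137.3 − 6.522) / 0.64 = 204.4 mg/L.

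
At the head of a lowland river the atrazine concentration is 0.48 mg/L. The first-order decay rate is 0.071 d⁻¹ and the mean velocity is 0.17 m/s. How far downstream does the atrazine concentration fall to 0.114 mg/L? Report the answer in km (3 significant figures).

From C = C₀·e^(−kt), t = ln(C₀/C)/k = ln(0.48/0.114)/0.071 = 1.438/0.071 = 20.25 d.
Distance = v·t = 0.17 m/s × 1.749e+06 s = 2.974e+05 m = 297.4 km.

297 km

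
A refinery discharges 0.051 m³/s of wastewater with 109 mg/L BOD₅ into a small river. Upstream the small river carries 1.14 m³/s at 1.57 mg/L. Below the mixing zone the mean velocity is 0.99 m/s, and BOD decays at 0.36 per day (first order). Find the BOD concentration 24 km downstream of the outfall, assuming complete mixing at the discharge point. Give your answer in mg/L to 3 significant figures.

5.58 mg/L

After complete mixing, C₀ = (0.051·109 + 1.14·1.57) / 1.191 = 6.17 mg/L.
Travel time t = 2.4e+04 m / 0.99 m/s = 2.424e+04 s = 0.2806 d.
C = 6.17·exp(−0.36·0.2806) = 6.17·0.9039 = 5.577 mg/L.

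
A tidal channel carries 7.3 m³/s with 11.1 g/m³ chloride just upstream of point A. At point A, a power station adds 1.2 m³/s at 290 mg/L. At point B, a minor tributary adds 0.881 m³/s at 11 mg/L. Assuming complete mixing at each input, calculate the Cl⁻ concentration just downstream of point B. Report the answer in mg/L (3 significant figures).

After input A: C = (7.3·11.1 + 1.2·290) / 8.5 = 50.47 mg/L.
After input B: C = (8.5·50.47 + 0.881·11) / 9.381 = 46.77 mg/L.

46.8 mg/L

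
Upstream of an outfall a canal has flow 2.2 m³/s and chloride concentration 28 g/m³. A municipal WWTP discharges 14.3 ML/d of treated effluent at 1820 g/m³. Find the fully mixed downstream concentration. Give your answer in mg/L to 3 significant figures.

153 mg/L

14.3 ML/d = 0.1655 m³/s.
By mass balance at complete mixing, C = (0.1655·1820 + 2.2·28) / (0.1655 + 2.2) = 362.8/2.366 = 153.4 mg/L.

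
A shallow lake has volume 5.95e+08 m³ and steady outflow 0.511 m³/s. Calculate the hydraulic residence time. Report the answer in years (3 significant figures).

36.9 yr

Q = 0.511 m³/s × 3.156e+07 s/yr = 1.613e+07 m³/yr.
Hydraulic residence time τ = V/Q = 5.95e+08/1.613e+07 = 36.9 yr.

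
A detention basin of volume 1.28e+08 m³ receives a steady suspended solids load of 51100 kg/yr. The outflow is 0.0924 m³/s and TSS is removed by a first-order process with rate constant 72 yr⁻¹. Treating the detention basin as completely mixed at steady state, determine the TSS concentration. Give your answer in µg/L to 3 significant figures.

5.54 µg/L

Outflow Q = 0.0924 m³/s × 3.156e+07 s/yr = 2.916e+06 m³/yr.
Steady-state CSTR mass balance: W = Q·C + k·V·C, so C = W/(Q + kV).
Q + kV = 2.916e+06 + 72·1.28e+08 = 9.219e+09 m³/yr.
C = 51100/9.219e+09 = 5.543e-06 kg/m³ = 0.005543 mg/L = 5.543 µg/L.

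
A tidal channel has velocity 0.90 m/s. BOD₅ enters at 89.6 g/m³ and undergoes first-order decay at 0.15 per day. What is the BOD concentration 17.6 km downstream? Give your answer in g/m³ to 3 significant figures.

86.6 g/m³

Travel time t = 17.6 km / 0.90 m/s = 1.76e+04/0.90 = 1.956e+04 s = 0.2263 d.
First-order decay: C = 89.6·exp(−0.15·0.2263) = 89.6·0.9666 = 86.61 g/m³.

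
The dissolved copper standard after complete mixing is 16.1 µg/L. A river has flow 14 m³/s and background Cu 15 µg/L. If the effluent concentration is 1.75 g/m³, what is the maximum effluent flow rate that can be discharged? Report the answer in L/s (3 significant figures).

8.88 L/s

15 µg/L = 0.015 mg/L.
16.1 µg/L = 0.0161 mg/L.
Mass balance at complete mixing: C_std·(Q_w + Q_r) = Q_w·C_e + Q_r·C_b.
Rearranging, Q_w = Q_r·(C_std − C_b)/(C_e − C_std) = 14·(0.0161 − 0.015) / (1.75 − 0.0161) = 0.008882 m³/s.
= 8.882 L/s.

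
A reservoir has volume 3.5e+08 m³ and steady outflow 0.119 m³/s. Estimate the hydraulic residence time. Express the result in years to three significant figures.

Q = 0.119 m³/s × 3.156e+07 s/yr = 3.755e+06 m³/yr.
Hydraulic residence time τ = V/Q = 3.5e+08/3.755e+06 = 93.2 yr.

93.2 yr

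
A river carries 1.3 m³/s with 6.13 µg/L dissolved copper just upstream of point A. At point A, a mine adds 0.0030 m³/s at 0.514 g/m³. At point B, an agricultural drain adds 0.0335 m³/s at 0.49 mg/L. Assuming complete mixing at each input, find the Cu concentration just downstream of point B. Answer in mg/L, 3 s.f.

0.0194 mg/L

6.13 µg/L = 0.00613 mg/L.
After input A: C = (1.3·0.00613 + 0.003·0.514) / 1.303 = 0.007299 mg/L.
After input B: C = (1.303·0.007299 + 0.0335·0.49) / 1.337 = 0.0194 mg/L.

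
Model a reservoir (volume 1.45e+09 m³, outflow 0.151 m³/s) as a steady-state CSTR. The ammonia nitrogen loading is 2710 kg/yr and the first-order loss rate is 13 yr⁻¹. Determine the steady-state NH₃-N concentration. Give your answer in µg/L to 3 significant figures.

0.144 µg/L

Outflow Q = 0.151 m³/s × 3.156e+07 s/yr = 4.765e+06 m³/yr.
Steady-state CSTR mass balance: W = Q·C + k·V·C, so C = W/(Q + kV).
Q + kV = 4.765e+06 + 13·1.45e+09 = 1.885e+10 m³/yr.
C = 2710/1.885e+10 = 1.437e-07 kg/m³ = 0.0001437 mg/L = 0.1437 µg/L.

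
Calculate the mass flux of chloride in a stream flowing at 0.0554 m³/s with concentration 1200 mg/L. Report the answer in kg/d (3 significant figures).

Mass flux = Q·C = 0.0554 m³/s × 1200 g/m³ = 66.48 g/s.
= 66.48 g/s × 86.4 = 5744 kg/d.

5740 kg/d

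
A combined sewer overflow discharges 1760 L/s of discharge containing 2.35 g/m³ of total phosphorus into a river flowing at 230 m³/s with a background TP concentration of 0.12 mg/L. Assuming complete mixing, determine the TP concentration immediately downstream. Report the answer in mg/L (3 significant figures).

0.137 mg/L

1760 L/s = 1.76 m³/s.
Conservation of mass across the mixing zone: C = (1.76·2.35 + 230·0.12) / (1.76 + 230) = 31.74/231.8 = 0.1369 mg/L.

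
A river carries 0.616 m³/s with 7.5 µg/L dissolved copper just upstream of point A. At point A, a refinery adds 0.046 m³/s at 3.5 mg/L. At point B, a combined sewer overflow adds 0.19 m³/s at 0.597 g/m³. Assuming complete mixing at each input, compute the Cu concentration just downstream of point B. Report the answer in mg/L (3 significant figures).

0.328 mg/L

7.5 µg/L = 0.0075 mg/L.
After input A: C = (0.616·0.0075 + 0.046·3.5) / 0.662 = 0.2502 mg/L.
After input B: C = (0.662·0.2502 + 0.19·0.597) / 0.852 = 0.3275 mg/L.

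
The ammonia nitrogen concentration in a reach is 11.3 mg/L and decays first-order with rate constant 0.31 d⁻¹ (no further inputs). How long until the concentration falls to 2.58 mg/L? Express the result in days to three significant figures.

t = ln(C₀/C)/k = ln(11.3/2.58)/0.31 = 1.477/0.31 = 4.765 d.

4.76 d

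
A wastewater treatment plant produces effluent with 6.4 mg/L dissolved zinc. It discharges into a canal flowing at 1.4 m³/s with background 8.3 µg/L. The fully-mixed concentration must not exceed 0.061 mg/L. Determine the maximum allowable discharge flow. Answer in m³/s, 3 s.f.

8.3 µg/L = 0.0083 mg/L.
Mass balance at complete mixing: C_std·(Q_w + Q_r) = Q_w·C_e + Q_r·C_b.
Rearranging, Q_w = Q_r·(C_std − C_b)/(C_e − C_std) = 1.4·(0.061 − 0.0083) / (6.4 − 0.061) = 0.01164 m³/s.

0.0116 m³/s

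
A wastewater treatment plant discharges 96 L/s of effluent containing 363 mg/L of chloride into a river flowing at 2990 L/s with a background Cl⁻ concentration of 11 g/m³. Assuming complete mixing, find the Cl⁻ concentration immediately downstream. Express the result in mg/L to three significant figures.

96 L/s = 0.096 m³/s.
2990 L/s = 2.99 m³/s.
Flow-weighted mixing gives C = (0.096·363 + 2.99·11) / (0.096 + 2.99) = 67.74/3.086 = 21.95 mg/L.

22.0 mg/L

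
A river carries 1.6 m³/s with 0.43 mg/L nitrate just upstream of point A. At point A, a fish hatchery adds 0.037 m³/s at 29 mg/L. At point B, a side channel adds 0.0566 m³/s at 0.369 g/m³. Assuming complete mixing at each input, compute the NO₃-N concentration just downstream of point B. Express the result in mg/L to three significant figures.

1.05 mg/L

After input A: C = (1.6·0.43 + 0.037·29) / 1.637 = 1.076 mg/L.
After input B: C = (1.637·1.076 + 0.0566·0.369) / 1.694 = 1.052 mg/L.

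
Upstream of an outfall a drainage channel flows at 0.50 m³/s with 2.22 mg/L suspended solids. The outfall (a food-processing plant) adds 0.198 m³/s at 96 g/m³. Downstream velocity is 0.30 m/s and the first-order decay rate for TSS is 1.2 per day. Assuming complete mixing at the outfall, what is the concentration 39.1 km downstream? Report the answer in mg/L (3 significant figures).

After complete mixing, C₀ = (0.198·96 + 0.5·2.22) / 0.698 = 28.82 mg/L.
Travel time t = 3.91e+04 m / 0.30 m/s = 1.303e+05 s = 1.508 d.
C = 28.82·exp(−1.2·1.508) = 28.82·0.1636 = 4.716 mg/L.

4.72 mg/L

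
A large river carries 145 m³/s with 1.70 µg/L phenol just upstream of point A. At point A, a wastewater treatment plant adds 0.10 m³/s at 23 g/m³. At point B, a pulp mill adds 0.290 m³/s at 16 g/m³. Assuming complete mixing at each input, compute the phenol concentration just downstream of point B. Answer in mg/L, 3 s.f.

1.70 µg/L = 0.0017 mg/L.
After input A: C = (145·0.0017 + 0.1·23) / 145.1 = 0.01755 mg/L.
After input B: C = (145.1·0.01755 + 0.29·16) / 145.4 = 0.04943 mg/L.

0.0494 mg/L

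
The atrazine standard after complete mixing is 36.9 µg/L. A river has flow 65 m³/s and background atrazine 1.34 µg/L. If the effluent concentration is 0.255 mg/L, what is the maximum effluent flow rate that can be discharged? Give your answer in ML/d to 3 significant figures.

1.34 µg/L = 0.00134 mg/L.
36.9 µg/L = 0.0369 mg/L.
Mass balance at complete mixing: C_std·(Q_w + Q_r) = Q_w·C_e + Q_r·C_b.
Rearranging, Q_w = Q_r·(C_std − C_b)/(C_e − C_std) = 65·(0.0369 − 0.00134) / (0.255 − 0.0369) = 10.6 m³/s.
= 915.7 ML/d.

916 ML/d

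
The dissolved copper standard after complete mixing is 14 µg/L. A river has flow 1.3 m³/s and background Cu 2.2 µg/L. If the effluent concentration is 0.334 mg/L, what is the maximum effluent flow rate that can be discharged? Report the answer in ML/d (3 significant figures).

4.14 ML/d

2.2 µg/L = 0.0022 mg/L.
14 µg/L = 0.014 mg/L.
Mass balance at complete mixing: C_std·(Q_w + Q_r) = Q_w·C_e + Q_r·C_b.
Rearranging, Q_w = Q_r·(C_std − C_b)/(C_e − C_std) = 1.3·(0.014 − 0.0022) / (0.334 − 0.014) = 0.04794 m³/s.
= 4.142 ML/d.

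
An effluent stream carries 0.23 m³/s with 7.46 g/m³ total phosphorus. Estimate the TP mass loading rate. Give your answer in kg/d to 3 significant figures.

Mass flux = Q·C = 0.23 m³/s × 7.46 g/m³ = 1.716 g/s.
= 1.716 g/s × 86.4 = 148.2 kg/d.

148 kg/d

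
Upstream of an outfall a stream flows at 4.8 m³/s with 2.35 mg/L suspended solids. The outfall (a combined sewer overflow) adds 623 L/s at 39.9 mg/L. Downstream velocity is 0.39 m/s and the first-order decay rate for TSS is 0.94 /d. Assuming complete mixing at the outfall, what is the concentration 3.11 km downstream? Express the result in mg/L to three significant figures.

6.11 mg/L

623 L/s = 0.623 m³/s.
After complete mixing, C₀ = (0.623·39.9 + 4.8·2.35) / 5.423 = 6.664 mg/L.
Travel time t = 3110 m / 0.39 m/s = 7974 s = 0.0923 d.
C = 6.664·exp(−0.94·0.0923) = 6.664·0.9169 = 6.11 mg/L.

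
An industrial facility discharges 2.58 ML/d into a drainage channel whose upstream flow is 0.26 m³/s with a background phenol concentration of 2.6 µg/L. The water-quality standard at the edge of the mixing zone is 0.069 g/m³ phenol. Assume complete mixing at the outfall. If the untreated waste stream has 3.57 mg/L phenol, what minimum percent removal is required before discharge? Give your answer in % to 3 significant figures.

81.9 %

2.58 ML/d = 0.02986 m³/s.
2.6 µg/L = 0.0026 mg/L.
Mass balance: 0.069·0.2899 = 0.02986·Cₑ + 0.26·0.0026.
Cₑ = (0.02 − 0.000676) / 0.02986 = 0.6471 mg/L.
Required removal = 1 − 0.6471/3.57 = 81.87 %.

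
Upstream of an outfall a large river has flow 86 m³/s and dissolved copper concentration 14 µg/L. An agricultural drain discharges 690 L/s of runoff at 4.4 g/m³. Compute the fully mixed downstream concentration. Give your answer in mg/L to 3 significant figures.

690 L/s = 0.69 m³/s.
14 µg/L = 0.014 mg/L.
Conservation of mass across the mixing zone: C = (0.69·4.4 + 86·0.014) / (0.69 + 86) = 4.24/86.69 = 0.04891 mg/L.

0.0489 mg/L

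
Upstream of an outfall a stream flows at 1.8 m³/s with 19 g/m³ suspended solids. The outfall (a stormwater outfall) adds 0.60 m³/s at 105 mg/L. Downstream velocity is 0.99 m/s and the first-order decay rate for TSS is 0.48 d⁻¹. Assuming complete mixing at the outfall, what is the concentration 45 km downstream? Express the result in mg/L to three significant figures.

31.5 mg/L

After complete mixing, C₀ = (0.6·105 + 1.8·19) / 2.4 = 40.5 mg/L.
Travel time t = 4.5e+04 m / 0.99 m/s = 4.545e+04 s = 0.5261 d.
C = 40.5·exp(−0.48·0.5261) = 40.5·0.7768 = 31.46 mg/L.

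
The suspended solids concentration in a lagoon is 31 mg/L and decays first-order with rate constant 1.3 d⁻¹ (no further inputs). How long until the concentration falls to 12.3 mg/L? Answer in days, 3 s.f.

0.711 d

t = ln(C₀/C)/k = ln(31/12.3)/1.3 = 0.9244/1.3 = 0.7111 d.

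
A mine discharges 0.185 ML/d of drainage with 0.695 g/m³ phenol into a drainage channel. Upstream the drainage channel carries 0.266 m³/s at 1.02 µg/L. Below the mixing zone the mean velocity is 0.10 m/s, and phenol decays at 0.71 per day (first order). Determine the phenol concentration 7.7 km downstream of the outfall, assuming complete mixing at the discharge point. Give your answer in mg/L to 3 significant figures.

0.185 ML/d = 0.002141 m³/s.
1.02 µg/L = 0.00102 mg/L.
After complete mixing, C₀ = (0.002141·0.695 + 0.266·0.00102) / 0.2681 = 0.006562 mg/L.
Travel time t = 7700 m / 0.10 m/s = 7.7e+04 s = 0.8912 d.
C = 0.006562·exp(−0.71·0.8912) = 0.006562·0.5311 = 0.003485 mg/L.

0.00349 mg/L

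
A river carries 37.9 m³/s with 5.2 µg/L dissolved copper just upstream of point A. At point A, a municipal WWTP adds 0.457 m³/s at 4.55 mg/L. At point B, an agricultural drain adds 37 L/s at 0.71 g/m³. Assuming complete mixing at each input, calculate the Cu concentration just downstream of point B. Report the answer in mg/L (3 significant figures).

0.0600 mg/L

5.2 µg/L = 0.0052 mg/L.
After input A: C = (37.9·0.0052 + 0.457·4.55) / 38.36 = 0.05935 mg/L.
37 L/s = 0.037 m³/s.
After input B: C = (38.36·0.05935 + 0.037·0.71) / 38.39 = 0.05998 mg/L.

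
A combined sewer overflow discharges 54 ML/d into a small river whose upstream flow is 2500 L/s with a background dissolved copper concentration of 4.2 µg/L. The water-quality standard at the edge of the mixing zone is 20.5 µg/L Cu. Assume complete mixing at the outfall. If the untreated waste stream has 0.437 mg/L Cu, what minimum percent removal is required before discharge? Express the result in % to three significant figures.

80.4 %

54 ML/d = 0.625 m³/s.
2500 L/s = 2.5 m³/s.
4.2 µg/L = 0.0042 mg/L.
20.5 µg/L = 0.0205 mg/L.
Mass balance: 0.0205·3.125 = 0.625·Cₑ + 2.5·0.0042.
Cₑ = (0.06406 − 0.0105) / 0.625 = 0.0857 mg/L.
Required removal = 1 − 0.0857/0.437 = 80.39 %.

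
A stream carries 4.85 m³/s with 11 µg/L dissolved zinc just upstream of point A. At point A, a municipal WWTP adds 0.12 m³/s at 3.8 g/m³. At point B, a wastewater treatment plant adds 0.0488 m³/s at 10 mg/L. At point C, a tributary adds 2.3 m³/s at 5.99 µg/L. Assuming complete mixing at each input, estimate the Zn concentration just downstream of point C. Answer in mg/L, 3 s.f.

11 µg/L = 0.011 mg/L.
After input A: C = (4.85·0.011 + 0.12·3.8) / 4.97 = 0.1025 mg/L.
After input B: C = (4.97·0.1025 + 0.0488·10) / 5.019 = 0.1987 mg/L.
5.99 µg/L = 0.00599 mg/L.
After input C: C = (5.019·0.1987 + 2.3·0.00599) / 7.319 = 0.1382 mg/L.

0.138 mg/L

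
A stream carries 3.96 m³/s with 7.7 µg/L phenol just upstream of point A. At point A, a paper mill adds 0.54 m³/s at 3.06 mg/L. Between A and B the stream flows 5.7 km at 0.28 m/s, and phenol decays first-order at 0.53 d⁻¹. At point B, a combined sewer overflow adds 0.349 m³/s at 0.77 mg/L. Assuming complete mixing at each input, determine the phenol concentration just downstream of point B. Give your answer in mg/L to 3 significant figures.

0.362 mg/L

7.7 µg/L = 0.0077 mg/L.
After input A: C = (3.96·0.0077 + 0.54·3.06) / 4.5 = 0.374 mg/L.
Over the 5.7 km reach to input B (t = 2.036e+04 s = 0.2356 d), decay gives C = 0.374·exp(−0.53·0.2356) = 0.3301 mg/L.
After input B: C = (4.5·0.3301 + 0.349·0.77) / 4.849 = 0.3617 mg/L.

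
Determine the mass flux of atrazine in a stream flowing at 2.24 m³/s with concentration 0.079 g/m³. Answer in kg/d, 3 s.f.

Mass flux = Q·C = 2.24 m³/s × 0.079 g/m³ = 0.177 g/s.
= 0.177 g/s × 86.4 = 15.29 kg/d.

15.3 kg/d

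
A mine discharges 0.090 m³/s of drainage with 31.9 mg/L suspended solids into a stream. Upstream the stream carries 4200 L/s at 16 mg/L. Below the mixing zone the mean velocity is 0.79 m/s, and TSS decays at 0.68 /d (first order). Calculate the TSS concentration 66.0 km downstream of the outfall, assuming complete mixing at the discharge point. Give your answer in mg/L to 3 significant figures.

4200 L/s = 4.2 m³/s.
After complete mixing, C₀ = (0.09·31.9 + 4.2·16) / 4.29 = 16.33 mg/L.
Travel time t = 6.6e+04 m / 0.79 m/s = 8.354e+04 s = 0.9669 d.
C = 16.33·exp(−0.68·0.9669) = 16.33·0.5181 = 8.463 mg/L.

8.46 mg/L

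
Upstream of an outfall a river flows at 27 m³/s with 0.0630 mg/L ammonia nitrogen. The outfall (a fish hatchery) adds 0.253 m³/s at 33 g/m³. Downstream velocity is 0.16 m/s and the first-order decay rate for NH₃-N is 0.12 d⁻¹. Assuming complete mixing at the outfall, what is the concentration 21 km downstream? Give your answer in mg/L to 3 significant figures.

After complete mixing, C₀ = (0.253·33 + 27·0.063) / 27.25 = 0.3688 mg/L.
Travel time t = 2.1e+04 m / 0.16 m/s = 1.312e+05 s = 1.519 d.
C = 0.3688·exp(−0.12·1.519) = 0.3688·0.8334 = 0.3073 mg/L.

0.307 mg/L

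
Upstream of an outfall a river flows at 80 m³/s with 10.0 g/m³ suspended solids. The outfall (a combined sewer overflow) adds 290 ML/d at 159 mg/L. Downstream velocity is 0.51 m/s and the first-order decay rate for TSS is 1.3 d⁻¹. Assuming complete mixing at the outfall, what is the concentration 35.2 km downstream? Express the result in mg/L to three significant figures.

5.66 mg/L

290 ML/d = 3.356 m³/s.
After complete mixing, C₀ = (3.356·159 + 80·10) / 83.36 = 16 mg/L.
Travel time t = 3.52e+04 m / 0.51 m/s = 6.902e+04 s = 0.7988 d.
C = 16·exp(−1.3·0.7988) = 16·0.354 = 5.664 mg/L.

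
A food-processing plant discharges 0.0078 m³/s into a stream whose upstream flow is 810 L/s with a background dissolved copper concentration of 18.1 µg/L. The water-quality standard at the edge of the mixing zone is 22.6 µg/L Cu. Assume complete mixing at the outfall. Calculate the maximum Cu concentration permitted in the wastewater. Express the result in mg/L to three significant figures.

810 L/s = 0.81 m³/s.
18.1 µg/L = 0.0181 mg/L.
22.6 µg/L = 0.0226 mg/L.
Mass balance: 0.0226·0.8178 = 0.0078·Cₑ + 0.81·0.0181.
Cₑ = (0.01848 − 0.01466) / 0.0078 = 0.4899 mg/L.

0.490 mg/L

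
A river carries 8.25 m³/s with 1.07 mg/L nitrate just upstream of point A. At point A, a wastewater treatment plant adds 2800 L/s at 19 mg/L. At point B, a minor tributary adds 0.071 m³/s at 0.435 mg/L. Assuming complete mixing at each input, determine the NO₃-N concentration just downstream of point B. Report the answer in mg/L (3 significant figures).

2800 L/s = 2.8 m³/s.
After input A: C = (8.25·1.07 + 2.8·19) / 11.05 = 5.613 mg/L.
After input B: C = (11.05·5.613 + 0.071·0.435) / 11.12 = 5.58 mg/L.

5.58 mg/L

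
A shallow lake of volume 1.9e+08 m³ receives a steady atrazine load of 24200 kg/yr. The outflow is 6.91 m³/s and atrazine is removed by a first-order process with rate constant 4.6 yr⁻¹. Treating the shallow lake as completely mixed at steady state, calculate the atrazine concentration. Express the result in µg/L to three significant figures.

Outflow Q = 6.91 m³/s × 3.156e+07 s/yr = 2.181e+08 m³/yr.
Steady-state CSTR mass balance: W = Q·C + k·V·C, so C = W/(Q + kV).
Q + kV = 2.181e+08 + 4.6·1.9e+08 = 1.092e+09 m³/yr.
C = 24200/1.092e+09 = 2.216e-05 kg/m³ = 0.02216 mg/L = 22.16 µg/L.

22.2 µg/L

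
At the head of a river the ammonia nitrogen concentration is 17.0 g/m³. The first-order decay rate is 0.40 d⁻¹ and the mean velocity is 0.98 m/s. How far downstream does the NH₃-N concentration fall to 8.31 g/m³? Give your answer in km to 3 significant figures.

From C = C₀·e^(−kt), t = ln(C₀/C)/k = ln(17.0/8.31)/0.40 = 0.7158/0.40 = 1.789 d.
Distance = v·t = 0.98 m/s × 1.546e+05 s = 1.515e+05 m = 151.5 km.

152 km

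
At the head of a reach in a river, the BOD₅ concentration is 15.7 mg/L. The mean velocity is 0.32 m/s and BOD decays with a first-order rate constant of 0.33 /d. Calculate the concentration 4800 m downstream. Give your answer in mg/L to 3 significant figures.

Travel time t = 4800 m / 0.32 m/s = 4800/0.32 = 1.5e+04 s = 0.1736 d.
First-order decay: C = 15.7·exp(−0.33·0.1736) = 15.7·0.9443 = 14.83 mg/L.

14.8 mg/L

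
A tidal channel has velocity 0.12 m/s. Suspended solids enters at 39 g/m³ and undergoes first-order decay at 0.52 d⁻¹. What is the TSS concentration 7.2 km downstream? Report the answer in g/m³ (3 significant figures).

Travel time t = 7.2 km / 0.12 m/s = 7200/0.12 = 6e+04 s = 0.6944 d.
First-order decay: C = 39·exp(−0.52·0.6944) = 39·0.6969 = 27.18 g/m³.

27.2 g/m³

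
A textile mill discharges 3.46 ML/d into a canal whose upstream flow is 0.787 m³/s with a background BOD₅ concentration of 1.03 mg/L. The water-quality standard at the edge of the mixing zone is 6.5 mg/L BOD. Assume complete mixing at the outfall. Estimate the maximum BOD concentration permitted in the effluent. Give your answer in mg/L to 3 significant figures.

114 mg/L

3.46 ML/d = 0.04005 m³/s.
Mass balance: 6.5·0.827 = 0.04005·Cₑ + 0.787·1.03.
Cₑ = (5.376 − 0.8106) / 0.04005 = 114 mg/L.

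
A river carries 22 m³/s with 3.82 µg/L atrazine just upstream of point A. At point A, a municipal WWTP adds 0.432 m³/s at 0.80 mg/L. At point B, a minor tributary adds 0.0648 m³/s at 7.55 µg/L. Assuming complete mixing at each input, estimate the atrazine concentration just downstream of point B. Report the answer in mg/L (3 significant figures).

3.82 µg/L = 0.00382 mg/L.
After input A: C = (22·0.00382 + 0.432·0.8) / 22.43 = 0.01915 mg/L.
7.55 µg/L = 0.00755 mg/L.
After input B: C = (22.43·0.01915 + 0.0648·0.00755) / 22.5 = 0.01912 mg/L.

0.0191 mg/L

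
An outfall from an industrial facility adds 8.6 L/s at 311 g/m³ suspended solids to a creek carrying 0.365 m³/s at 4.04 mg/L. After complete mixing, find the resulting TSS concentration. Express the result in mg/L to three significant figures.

11.1 mg/L

8.6 L/s = 0.0086 m³/s.
Flow-weighted mixing gives C = (0.0086·311 + 0.365·4.04) / (0.0086 + 0.365) = 4.149/0.3736 = 11.11 mg/L.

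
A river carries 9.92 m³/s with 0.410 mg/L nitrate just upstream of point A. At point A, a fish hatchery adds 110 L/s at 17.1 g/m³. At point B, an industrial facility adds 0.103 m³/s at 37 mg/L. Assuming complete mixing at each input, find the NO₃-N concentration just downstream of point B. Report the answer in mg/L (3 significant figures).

110 L/s = 0.11 m³/s.
After input A: C = (9.92·0.41 + 0.11·17.1) / 10.03 = 0.593 mg/L.
After input B: C = (10.03·0.593 + 0.103·37) / 10.13 = 0.9631 mg/L.

0.963 mg/L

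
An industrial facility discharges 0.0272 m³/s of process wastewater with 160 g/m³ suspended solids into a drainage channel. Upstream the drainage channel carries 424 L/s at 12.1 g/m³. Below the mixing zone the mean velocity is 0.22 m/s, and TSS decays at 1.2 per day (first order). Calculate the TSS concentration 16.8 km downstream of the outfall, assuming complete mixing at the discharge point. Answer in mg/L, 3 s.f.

7.28 mg/L

424 L/s = 0.424 m³/s.
After complete mixing, C₀ = (0.0272·160 + 0.424·12.1) / 0.4512 = 21.02 mg/L.
Travel time t = 1.68e+04 m / 0.22 m/s = 7.636e+04 s = 0.8838 d.
C = 21.02·exp(−1.2·0.8838) = 21.02·0.3462 = 7.277 mg/L.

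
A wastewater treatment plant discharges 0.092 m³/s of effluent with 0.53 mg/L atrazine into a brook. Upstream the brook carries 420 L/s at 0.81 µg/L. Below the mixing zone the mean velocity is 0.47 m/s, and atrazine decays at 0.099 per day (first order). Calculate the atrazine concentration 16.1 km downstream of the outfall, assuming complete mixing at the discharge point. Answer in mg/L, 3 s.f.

420 L/s = 0.42 m³/s.
0.81 µg/L = 0.00081 mg/L.
After complete mixing, C₀ = (0.092·0.53 + 0.42·0.00081) / 0.512 = 0.0959 mg/L.
Travel time t = 1.61e+04 m / 0.47 m/s = 3.426e+04 s = 0.3965 d.
C = 0.0959·exp(−0.099·0.3965) = 0.0959·0.9615 = 0.09221 mg/L.

0.0922 mg/L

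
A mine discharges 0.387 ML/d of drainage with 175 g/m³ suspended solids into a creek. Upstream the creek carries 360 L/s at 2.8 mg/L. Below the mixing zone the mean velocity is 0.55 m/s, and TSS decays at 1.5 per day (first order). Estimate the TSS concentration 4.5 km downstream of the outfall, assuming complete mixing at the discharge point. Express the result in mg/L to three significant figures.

0.387 ML/d = 0.004479 m³/s.
360 L/s = 0.36 m³/s.
After complete mixing, C₀ = (0.004479·175 + 0.36·2.8) / 0.3645 = 4.916 mg/L.
Travel time t = 4500 m / 0.55 m/s = 8182 s = 0.0947 d.
C = 4.916·exp(−1.5·0.0947) = 4.916·0.8676 = 4.265 mg/L.

4.27 mg/L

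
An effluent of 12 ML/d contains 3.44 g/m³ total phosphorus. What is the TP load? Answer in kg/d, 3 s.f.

41.3 kg/d

12 ML/d = 0.1389 m³/s.
Mass flux = Q·C = 0.1389 m³/s × 3.44 g/m³ = 0.4778 g/s.
= 0.4778 g/s × 86.4 = 41.28 kg/d.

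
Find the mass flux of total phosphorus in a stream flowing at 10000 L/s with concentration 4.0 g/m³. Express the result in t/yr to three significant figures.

1260 t/yr

10000 L/s = 10 m³/s.
Mass flux = Q·C = 10 m³/s × 4 g/m³ = 40 g/s.
= 40 g/s × 31.56 = 1262 t/yr.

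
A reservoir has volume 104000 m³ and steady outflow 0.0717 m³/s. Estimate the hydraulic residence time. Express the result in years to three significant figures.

Q = 0.0717 m³/s × 3.156e+07 s/yr = 2.263e+06 m³/yr.
Hydraulic residence time τ = V/Q = 104000/2.263e+06 = 0.04596 yr.

0.0460 yr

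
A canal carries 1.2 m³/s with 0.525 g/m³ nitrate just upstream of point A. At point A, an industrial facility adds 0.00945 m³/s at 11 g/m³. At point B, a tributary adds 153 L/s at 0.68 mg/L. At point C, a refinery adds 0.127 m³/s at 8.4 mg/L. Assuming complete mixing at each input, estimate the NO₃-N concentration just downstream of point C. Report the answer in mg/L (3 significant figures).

After input A: C = (1.2·0.525 + 0.00945·11) / 1.209 = 0.6068 mg/L.
153 L/s = 0.153 m³/s.
After input B: C = (1.209·0.6068 + 0.153·0.68) / 1.362 = 0.6151 mg/L.
After input C: C = (1.362·0.6151 + 0.127·8.4) / 1.489 = 1.279 mg/L.

1.28 mg/L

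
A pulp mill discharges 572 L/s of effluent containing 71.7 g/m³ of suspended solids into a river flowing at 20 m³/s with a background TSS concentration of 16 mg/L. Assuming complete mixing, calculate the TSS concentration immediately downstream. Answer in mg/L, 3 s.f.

17.5 mg/L

572 L/s = 0.572 m³/s.
Flow-weighted mixing gives C = (0.572·71.7 + 20·16) / (0.572 + 20) = 361/20.57 = 17.55 mg/L.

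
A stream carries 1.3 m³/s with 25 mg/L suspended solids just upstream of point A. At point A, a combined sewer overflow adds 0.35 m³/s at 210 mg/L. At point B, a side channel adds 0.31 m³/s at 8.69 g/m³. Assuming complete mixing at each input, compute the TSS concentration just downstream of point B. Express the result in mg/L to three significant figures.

55.5 mg/L

After input A: C = (1.3·25 + 0.35·210) / 1.65 = 64.24 mg/L.
After input B: C = (1.65·64.24 + 0.31·8.69) / 1.96 = 55.46 mg/L.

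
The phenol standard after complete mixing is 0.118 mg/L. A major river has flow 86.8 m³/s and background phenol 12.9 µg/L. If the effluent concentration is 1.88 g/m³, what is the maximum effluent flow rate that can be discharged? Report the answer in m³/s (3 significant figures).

12.9 µg/L = 0.0129 mg/L.
Mass balance at complete mixing: C_std·(Q_w + Q_r) = Q_w·C_e + Q_r·C_b.
Rearranging, Q_w = Q_r·(C_std − C_b)/(C_e − C_std) = 86.8·(0.118 − 0.0129) / (1.88 − 0.118) = 5.177 m³/s.

5.18 m³/s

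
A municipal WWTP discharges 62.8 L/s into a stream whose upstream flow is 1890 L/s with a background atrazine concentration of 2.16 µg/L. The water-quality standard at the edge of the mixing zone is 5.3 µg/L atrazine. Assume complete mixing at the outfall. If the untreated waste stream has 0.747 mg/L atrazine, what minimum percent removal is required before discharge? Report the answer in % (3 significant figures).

62.8 L/s = 0.0628 m³/s.
1890 L/s = 1.89 m³/s.
2.16 µg/L = 0.00216 mg/L.
5.3 µg/L = 0.0053 mg/L.
Mass balance: 0.0053·1.953 = 0.0628·Cₑ + 1.89·0.00216.
Cₑ = (0.01035 − 0.004082) / 0.0628 = 0.0998 mg/L.
Required removal = 1 − 0.0998/0.747 = 86.64 %.

86.6 %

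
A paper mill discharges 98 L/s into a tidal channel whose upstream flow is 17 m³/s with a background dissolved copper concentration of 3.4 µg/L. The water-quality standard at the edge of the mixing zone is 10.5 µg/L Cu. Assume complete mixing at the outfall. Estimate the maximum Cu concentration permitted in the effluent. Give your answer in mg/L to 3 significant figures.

1.24 mg/L

98 L/s = 0.098 m³/s.
3.4 µg/L = 0.0034 mg/L.
10.5 µg/L = 0.0105 mg/L.
Mass balance: 0.0105·17.1 = 0.098·Cₑ + 17·0.0034.
Cₑ = (0.1795 − 0.0578) / 0.098 = 1.242 mg/L.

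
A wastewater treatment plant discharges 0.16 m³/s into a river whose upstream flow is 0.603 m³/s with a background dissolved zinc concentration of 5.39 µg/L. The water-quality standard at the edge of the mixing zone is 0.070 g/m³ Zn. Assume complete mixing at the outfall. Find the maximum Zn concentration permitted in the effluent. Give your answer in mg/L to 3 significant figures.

0.313 mg/L

5.39 µg/L = 0.00539 mg/L.
Mass balance: 0.07·0.763 = 0.16·Cₑ + 0.603·0.00539.
Cₑ = (0.05341 − 0.00325) / 0.16 = 0.3135 mg/L.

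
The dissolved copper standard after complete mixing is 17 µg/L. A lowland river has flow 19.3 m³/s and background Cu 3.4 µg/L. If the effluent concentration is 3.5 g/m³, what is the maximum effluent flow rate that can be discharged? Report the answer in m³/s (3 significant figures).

0.0754 m³/s

3.4 µg/L = 0.0034 mg/L.
17 µg/L = 0.017 mg/L.
Mass balance at complete mixing: C_std·(Q_w + Q_r) = Q_w·C_e + Q_r·C_b.
Rearranging, Q_w = Q_r·(C_std − C_b)/(C_e − C_std) = 19.3·(0.017 − 0.0034) / (3.5 − 0.017) = 0.07536 m³/s.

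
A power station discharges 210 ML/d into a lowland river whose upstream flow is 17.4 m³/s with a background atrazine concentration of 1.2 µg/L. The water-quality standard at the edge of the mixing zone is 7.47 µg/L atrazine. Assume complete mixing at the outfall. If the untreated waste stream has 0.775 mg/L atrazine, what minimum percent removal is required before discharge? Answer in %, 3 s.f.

93.2 %

210 ML/d = 2.431 m³/s.
1.2 µg/L = 0.0012 mg/L.
7.47 µg/L = 0.00747 mg/L.
Mass balance: 0.00747·19.83 = 2.431·Cₑ + 17.4·0.0012.
Cₑ = (0.1481 − 0.02088) / 2.431 = 0.05236 mg/L.
Required removal = 1 − 0.05236/0.775 = 93.24 %.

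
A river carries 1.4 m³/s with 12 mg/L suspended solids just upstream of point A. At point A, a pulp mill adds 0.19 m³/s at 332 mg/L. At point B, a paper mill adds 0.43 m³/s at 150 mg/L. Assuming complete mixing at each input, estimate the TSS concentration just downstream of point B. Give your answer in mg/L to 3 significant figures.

After input A: C = (1.4·12 + 0.19·332) / 1.59 = 50.24 mg/L.
After input B: C = (1.59·50.24 + 0.43·150) / 2.02 = 71.48 mg/L.

71.5 mg/L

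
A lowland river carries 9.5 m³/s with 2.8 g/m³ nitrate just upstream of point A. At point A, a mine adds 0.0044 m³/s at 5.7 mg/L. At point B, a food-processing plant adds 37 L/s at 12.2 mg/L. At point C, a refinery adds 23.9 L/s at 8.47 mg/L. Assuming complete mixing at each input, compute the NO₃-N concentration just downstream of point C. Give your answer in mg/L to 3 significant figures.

After input A: C = (9.5·2.8 + 0.0044·5.7) / 9.504 = 2.801 mg/L.
37 L/s = 0.037 m³/s.
After input B: C = (9.504·2.801 + 0.037·12.2) / 9.541 = 2.838 mg/L.
23.9 L/s = 0.0239 m³/s.
After input C: C = (9.541·2.838 + 0.0239·8.47) / 9.565 = 2.852 mg/L.

2.85 mg/L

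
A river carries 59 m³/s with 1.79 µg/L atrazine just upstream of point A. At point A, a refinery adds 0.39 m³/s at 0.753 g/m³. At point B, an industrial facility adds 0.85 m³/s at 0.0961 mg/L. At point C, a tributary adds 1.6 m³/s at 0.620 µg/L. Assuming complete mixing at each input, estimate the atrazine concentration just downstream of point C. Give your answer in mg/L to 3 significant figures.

1.79 µg/L = 0.00179 mg/L.
After input A: C = (59·0.00179 + 0.39·0.753) / 59.39 = 0.006723 mg/L.
After input B: C = (59.39·0.006723 + 0.85·0.0961) / 60.24 = 0.007984 mg/L.
0.620 µg/L = 0.00062 mg/L.
After input C: C = (60.24·0.007984 + 1.6·0.00062) / 61.84 = 0.007794 mg/L.

0.00779 mg/L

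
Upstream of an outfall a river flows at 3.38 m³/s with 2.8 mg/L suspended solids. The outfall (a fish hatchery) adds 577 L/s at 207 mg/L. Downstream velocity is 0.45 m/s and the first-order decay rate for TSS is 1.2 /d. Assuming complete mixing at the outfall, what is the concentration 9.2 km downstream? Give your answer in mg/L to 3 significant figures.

577 L/s = 0.577 m³/s.
After complete mixing, C₀ = (0.577·207 + 3.38·2.8) / 3.957 = 32.58 mg/L.
Travel time t = 9200 m / 0.45 m/s = 2.044e+04 s = 0.2366 d.
C = 32.58·exp(−1.2·0.2366) = 32.58·0.7528 = 24.52 mg/L.

24.5 mg/L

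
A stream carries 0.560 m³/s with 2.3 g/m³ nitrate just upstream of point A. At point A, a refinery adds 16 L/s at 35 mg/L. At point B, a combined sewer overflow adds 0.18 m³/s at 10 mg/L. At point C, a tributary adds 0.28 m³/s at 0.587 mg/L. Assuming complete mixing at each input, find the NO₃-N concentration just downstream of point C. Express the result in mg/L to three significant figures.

16 L/s = 0.016 m³/s.
After input A: C = (0.56·2.3 + 0.016·35) / 0.576 = 3.208 mg/L.
After input B: C = (0.576·3.208 + 0.18·10) / 0.756 = 4.825 mg/L.
After input C: C = (0.756·4.825 + 0.28·0.587) / 1.036 = 3.68 mg/L.

3.68 mg/L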